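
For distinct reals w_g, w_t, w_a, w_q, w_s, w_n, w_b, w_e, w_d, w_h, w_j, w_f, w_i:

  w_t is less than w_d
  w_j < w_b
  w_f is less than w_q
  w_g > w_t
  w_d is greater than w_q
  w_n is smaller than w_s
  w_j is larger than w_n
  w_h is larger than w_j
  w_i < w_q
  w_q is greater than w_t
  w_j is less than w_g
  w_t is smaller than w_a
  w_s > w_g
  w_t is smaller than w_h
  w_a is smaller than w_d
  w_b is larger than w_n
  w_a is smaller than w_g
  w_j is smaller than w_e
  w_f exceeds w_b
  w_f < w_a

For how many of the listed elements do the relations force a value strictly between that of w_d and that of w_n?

The relations place w_n below w_d. An element lies strictly between them when it is forced above w_n and also forced below w_d.
Above w_n: {w_j, w_b, w_f, w_e, w_q, w_a, w_g, w_s, w_h}. Below w_d: {w_i, w_j, w_b, w_f, w_t, w_q, w_a}.
Intersection: {w_j, w_b, w_f, w_q, w_a} — 5.

5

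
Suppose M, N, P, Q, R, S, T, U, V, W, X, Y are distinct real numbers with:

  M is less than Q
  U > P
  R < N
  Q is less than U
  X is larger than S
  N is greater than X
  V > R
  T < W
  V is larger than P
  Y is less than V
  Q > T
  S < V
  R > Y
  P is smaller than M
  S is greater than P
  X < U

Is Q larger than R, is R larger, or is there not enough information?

undetermined

Following every chain through R: above R we get V, N; below R we get Y.
Q is not reached, and no chain runs the other way from Q to R.
So the given relations leave the order of R and Q undetermined.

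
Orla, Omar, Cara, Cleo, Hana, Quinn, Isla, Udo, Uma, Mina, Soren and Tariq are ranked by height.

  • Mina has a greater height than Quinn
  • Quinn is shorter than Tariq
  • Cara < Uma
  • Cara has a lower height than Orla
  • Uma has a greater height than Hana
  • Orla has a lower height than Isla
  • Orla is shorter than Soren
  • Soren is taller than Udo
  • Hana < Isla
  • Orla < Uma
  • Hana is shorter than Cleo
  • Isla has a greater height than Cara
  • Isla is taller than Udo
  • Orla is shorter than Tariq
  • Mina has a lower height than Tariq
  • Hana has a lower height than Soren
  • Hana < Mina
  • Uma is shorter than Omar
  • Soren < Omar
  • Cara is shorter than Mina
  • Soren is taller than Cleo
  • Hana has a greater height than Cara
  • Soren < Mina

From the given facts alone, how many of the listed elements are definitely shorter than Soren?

From Soren the given relations immediately reach Hana, Cleo, Orla, Udo.
From those, Cara — 5 in total.
Nothing else is reachable below Soren; 5 in all.

5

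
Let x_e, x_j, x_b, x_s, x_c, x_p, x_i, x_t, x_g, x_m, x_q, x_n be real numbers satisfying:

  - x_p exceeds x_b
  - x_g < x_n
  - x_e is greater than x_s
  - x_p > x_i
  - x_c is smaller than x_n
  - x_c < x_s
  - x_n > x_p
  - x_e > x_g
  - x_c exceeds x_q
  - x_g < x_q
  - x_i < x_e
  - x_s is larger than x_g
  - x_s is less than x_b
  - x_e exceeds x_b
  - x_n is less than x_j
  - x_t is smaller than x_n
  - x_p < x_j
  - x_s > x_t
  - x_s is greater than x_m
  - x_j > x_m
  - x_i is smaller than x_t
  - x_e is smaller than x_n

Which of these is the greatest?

Chaining downward from x_j: directly below it, x_m, x_p, x_n; then x_g, x_i, x_t, x_c, x_b, x_e; then x_q, x_s.
That covers every other element, and nothing is given above x_j, so x_j is the greatest.

x_j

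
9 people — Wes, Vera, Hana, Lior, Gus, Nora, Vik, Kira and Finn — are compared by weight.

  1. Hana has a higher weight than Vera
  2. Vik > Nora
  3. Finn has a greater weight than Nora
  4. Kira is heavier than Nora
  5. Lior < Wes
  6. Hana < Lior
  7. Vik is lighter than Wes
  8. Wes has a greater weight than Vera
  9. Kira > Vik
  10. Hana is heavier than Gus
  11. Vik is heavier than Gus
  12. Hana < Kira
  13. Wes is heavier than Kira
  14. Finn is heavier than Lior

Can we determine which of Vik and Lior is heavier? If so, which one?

undetermined

Following every chain through Vik: above Vik we get Kira, Wes; below Vik we get Gus, Nora.
Lior is not reached, and no chain runs the other way from Lior to Vik.
So the given relations leave the order of Vik and Lior undetermined.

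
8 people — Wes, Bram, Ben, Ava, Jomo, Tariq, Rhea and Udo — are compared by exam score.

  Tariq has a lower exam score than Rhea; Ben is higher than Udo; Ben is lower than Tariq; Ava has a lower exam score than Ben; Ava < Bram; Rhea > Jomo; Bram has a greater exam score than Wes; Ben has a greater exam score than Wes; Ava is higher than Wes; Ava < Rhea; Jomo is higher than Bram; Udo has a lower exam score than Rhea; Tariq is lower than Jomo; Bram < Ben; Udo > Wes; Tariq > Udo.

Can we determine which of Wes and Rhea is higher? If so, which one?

Wes < Ava and Ava < Ben give Wes < Ben.
Then Ben < Tariq extends the chain to Tariq.
With Tariq < Jomo: Wes < Ava < Ben < Tariq < Jomo.
With Jomo < Rhea: Wes < Ava < Ben < Tariq < Jomo < Rhea.
So Rhea is higher.

Rhea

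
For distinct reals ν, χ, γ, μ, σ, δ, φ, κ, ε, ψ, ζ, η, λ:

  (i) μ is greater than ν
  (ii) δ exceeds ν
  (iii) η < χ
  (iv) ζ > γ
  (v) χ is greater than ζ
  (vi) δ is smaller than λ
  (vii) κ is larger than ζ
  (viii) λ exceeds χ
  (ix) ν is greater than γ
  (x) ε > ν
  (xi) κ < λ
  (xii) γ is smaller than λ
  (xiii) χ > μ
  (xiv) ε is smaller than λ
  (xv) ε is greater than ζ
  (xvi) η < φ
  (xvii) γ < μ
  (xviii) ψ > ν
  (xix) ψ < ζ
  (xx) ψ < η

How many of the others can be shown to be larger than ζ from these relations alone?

4

The elements the relations force above ζ are χ, κ, ε, λ — no chain reaches any other.
That is 4.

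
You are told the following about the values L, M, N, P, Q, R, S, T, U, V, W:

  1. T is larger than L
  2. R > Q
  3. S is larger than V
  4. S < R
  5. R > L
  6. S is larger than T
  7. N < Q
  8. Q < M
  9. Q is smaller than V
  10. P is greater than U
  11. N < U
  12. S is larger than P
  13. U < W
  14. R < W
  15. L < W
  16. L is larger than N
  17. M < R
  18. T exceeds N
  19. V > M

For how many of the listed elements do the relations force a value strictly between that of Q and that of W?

4

Chaining upward from Q reaches: M, V, S, R.
Chaining downward from W reaches: N, M, U, P, L, T, V, S, R.
Strictly between Q and W are those in both lists: M, V, S, R — 4 elements.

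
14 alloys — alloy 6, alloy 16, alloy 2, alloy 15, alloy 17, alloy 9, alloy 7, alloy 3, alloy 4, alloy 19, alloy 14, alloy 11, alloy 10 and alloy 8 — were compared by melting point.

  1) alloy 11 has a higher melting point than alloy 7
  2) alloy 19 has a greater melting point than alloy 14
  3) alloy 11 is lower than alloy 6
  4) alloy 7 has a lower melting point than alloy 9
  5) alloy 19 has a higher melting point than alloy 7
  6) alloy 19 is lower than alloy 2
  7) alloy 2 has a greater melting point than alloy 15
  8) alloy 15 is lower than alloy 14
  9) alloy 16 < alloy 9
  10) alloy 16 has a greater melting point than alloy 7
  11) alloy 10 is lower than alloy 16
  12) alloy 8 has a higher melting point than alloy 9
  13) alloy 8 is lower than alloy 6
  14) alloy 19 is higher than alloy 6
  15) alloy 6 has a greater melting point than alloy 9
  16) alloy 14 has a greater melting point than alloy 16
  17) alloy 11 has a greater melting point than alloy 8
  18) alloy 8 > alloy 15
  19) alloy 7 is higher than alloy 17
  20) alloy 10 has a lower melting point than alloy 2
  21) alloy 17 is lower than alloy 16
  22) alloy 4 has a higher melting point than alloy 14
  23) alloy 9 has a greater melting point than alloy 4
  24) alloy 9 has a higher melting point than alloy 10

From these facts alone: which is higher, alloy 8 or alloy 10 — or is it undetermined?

alloy 8

alloy 10 < alloy 16 and alloy 16 < alloy 14 give alloy 10 < alloy 14.
Then alloy 14 < alloy 4 extends the chain to alloy 4.
With alloy 4 < alloy 9: alloy 10 < alloy 16 < alloy 14 < alloy 4 < alloy 9.
Then alloy 9 < alloy 8 extends the chain to alloy 8.
So alloy 8 is higher.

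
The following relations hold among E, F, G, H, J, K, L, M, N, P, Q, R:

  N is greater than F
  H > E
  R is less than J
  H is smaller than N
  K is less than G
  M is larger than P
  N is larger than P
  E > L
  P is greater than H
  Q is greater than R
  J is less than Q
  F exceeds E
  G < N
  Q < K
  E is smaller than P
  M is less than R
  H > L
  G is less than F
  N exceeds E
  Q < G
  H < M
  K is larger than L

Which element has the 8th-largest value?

Chaining the given pairs: L < E < H < P < M < R < J < Q < K < G < F < N.
The 8th largest is M.

M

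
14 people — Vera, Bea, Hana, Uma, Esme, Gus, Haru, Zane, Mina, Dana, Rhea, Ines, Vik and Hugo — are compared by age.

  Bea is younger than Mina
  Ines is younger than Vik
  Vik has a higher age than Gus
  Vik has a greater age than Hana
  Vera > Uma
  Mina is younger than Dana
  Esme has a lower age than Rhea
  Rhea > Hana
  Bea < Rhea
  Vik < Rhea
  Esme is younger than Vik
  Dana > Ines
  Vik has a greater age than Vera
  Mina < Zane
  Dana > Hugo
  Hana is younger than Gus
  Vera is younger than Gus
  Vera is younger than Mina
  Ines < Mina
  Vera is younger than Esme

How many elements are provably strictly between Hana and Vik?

1

Chaining upward from Hana reaches: Gus, Rhea.
Chaining downward from Vik reaches: Uma, Vera, Gus, Ines, Esme.
Strictly between Hana and Vik are those in both lists: Gus — 1 element.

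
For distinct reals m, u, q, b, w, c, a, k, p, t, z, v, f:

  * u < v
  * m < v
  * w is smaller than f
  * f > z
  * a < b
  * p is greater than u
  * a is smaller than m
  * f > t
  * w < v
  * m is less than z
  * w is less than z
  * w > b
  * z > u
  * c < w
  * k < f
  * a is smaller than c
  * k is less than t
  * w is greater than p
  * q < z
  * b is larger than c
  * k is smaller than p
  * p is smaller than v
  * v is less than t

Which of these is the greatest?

f

Chaining downward from f: directly below it, k, w, t, z; then q, u, c, m, p, b, v; then a.
That covers every other element, and nothing is given above f, so f is the greatest.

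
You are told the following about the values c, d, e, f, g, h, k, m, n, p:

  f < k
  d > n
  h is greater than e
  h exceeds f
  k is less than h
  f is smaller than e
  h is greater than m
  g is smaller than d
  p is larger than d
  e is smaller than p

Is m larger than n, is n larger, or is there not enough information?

undetermined

Following every chain through m: above m we get h.
n is not reached, and no chain runs the other way from n to m.
So the given relations leave the order of m and n undetermined.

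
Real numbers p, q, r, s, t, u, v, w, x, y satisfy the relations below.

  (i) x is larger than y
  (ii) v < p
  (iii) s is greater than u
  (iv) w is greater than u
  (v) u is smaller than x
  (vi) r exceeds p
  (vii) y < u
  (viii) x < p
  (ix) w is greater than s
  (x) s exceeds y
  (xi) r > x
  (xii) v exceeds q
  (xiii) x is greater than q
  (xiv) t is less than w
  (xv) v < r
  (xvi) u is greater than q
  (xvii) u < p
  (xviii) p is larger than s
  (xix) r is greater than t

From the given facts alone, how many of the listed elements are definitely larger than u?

From u the given relations immediately reach x, s, w, p.
From those, r — 5 in total.
No other element is forced above u by the given relations, so the count is 5.

5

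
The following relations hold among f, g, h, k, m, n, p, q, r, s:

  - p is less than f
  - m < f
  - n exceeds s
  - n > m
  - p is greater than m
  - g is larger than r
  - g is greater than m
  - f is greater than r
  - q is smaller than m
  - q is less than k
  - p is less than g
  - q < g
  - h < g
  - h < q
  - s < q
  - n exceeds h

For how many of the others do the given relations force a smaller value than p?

4

The elements the relations force below p are s, h, q, m — no chain reaches any other.
That is 4.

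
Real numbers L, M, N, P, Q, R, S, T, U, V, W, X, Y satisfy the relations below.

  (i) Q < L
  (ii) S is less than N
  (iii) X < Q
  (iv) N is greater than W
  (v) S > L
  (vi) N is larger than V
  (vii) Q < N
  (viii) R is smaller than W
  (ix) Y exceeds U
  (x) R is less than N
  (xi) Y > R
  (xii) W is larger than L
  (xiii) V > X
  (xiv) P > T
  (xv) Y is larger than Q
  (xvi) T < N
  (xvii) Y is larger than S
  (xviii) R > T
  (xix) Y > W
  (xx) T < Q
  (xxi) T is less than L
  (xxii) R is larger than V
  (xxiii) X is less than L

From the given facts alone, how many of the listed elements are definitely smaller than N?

8

The elements the relations force below N are T, X, V, Q, R, L, S, W — no chain reaches any other.
That is 8.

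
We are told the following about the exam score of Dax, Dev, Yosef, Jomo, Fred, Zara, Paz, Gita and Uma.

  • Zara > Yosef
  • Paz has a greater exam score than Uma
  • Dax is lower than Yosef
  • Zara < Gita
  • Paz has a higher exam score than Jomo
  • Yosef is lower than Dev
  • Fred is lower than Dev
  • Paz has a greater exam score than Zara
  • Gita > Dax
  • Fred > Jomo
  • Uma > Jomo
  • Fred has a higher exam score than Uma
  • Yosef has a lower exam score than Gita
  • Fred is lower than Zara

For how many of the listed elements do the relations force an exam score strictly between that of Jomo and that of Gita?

3

Chaining upward from Jomo reaches: Uma, Fred, Zara, Paz, Dev.
Chaining downward from Gita reaches: Uma, Dax, Yosef, Fred, Zara.
Strictly between Jomo and Gita are those in both lists: Uma, Fred, Zara — 3 elements.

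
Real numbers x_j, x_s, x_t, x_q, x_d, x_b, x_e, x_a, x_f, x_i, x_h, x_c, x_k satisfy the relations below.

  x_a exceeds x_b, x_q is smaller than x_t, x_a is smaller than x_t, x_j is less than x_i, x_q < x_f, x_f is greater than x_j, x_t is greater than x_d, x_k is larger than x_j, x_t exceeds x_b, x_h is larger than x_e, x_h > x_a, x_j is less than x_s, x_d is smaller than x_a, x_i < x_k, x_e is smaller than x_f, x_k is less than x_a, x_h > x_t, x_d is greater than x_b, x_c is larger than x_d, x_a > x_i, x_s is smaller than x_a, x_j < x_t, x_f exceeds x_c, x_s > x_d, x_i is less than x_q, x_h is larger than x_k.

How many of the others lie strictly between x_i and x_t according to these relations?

3

Chaining upward from x_i reaches: x_k, x_q, x_a, x_f, x_h.
Chaining downward from x_t reaches: x_j, x_b, x_k, x_d, x_s, x_q, x_a.
Strictly between x_i and x_t are those in both lists: x_k, x_q, x_a — 3 elements.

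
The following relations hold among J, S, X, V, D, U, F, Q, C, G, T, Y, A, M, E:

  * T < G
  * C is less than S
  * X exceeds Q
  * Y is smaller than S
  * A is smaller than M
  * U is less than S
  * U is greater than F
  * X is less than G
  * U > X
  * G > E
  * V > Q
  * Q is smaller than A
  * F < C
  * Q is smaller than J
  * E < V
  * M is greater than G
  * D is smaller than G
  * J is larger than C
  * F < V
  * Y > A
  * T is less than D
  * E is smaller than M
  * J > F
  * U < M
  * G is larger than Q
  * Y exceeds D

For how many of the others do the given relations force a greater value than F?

6

From F the given relations immediately reach V, C, J, U.
From those, M, S — 6 in total.
Nothing else is reachable above F; 6 in all.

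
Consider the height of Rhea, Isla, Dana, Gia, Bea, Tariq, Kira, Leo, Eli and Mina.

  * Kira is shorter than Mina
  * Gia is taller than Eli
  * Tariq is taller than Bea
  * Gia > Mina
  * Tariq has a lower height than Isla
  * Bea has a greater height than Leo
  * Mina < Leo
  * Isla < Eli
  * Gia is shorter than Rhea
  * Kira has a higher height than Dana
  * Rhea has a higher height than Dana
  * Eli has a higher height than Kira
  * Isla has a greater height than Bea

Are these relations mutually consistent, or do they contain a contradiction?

consistent

The single ordering Dana < Kira < Mina < Leo < Bea < Tariq < Isla < Eli < Gia < Rhea satisfies every listed relation, so no contradiction arises.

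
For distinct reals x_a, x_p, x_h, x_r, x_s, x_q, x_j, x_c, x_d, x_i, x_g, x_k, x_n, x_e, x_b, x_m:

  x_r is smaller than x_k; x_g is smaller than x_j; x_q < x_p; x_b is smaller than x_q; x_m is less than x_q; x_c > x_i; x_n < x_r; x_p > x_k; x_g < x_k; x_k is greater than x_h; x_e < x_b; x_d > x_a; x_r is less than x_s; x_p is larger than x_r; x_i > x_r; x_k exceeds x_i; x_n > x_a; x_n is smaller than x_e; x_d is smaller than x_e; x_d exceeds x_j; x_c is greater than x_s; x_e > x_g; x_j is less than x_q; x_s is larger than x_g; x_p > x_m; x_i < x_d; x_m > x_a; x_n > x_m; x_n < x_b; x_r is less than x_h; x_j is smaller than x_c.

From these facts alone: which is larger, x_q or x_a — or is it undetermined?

x_q

x_a < x_m and x_m < x_n give x_a < x_n.
Then x_n < x_r extends the chain to x_r.
With x_r < x_i: x_a < x_m < x_n < x_r < x_i.
With x_i < x_d: x_a < x_m < x_n < x_r < x_i < x_d.
With x_d < x_e: x_a < x_m < x_n < x_r < x_i < x_d < x_e.
With x_e < x_b: x_a < x_m < x_n < x_r < x_i < x_d < x_e < x_b.
With x_b < x_q: x_a < x_m < x_n < x_r < x_i < x_d < x_e < x_b < x_q.
So x_q is larger.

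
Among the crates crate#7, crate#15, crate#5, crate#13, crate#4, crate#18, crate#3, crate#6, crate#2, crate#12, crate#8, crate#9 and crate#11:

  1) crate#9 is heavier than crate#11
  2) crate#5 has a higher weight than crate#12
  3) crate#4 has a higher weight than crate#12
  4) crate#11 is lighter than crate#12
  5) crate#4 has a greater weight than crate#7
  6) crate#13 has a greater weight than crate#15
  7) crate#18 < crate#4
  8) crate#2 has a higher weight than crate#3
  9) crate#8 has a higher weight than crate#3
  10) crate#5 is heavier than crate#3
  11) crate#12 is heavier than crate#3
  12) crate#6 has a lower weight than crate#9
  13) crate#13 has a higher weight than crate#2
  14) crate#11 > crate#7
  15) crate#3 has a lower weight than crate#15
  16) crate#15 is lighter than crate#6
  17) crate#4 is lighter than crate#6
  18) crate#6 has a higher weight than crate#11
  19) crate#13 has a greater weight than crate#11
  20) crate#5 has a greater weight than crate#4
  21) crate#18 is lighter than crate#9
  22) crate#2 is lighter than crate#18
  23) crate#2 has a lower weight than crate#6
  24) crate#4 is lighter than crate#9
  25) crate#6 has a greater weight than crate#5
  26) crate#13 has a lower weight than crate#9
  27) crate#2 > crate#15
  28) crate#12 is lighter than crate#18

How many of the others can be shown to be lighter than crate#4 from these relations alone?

7

The elements the relations force below crate#4 are crate#7, crate#3, crate#11, crate#12, crate#15, crate#2, crate#18 — no chain reaches any other.
That is 7.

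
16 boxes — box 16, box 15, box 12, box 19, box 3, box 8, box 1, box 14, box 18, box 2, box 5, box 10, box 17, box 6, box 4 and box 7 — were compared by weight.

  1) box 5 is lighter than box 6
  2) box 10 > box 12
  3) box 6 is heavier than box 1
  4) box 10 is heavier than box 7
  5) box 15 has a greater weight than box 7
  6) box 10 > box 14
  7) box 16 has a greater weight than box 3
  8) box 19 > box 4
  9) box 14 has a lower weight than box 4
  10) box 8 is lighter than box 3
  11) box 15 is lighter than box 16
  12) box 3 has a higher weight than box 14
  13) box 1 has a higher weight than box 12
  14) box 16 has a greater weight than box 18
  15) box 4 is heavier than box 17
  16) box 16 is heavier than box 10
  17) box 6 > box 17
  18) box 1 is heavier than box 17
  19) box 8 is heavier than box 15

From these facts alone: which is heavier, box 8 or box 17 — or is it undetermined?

Following every chain through box 17: above box 17 we get box 1, box 4, box 6, box 19.
box 8 is not reached, and no chain runs the other way from box 8 to box 17.
So the given relations leave the order of box 17 and box 8 undetermined.

undetermined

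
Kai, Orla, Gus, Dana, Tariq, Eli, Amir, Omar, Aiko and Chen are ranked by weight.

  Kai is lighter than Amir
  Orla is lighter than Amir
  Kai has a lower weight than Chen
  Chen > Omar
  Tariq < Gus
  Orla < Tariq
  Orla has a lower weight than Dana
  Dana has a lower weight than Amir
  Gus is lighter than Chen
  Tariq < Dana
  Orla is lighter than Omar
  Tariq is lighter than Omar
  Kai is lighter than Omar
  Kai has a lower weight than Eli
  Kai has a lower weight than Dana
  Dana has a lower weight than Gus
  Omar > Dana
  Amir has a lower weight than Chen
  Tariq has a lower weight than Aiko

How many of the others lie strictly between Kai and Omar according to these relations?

1

The relations place Kai below Omar. An element lies strictly between them when it is forced above Kai and also forced below Omar.
Above Kai: {Dana, Gus, Amir, Chen, Eli}. Below Omar: {Orla, Tariq, Dana}.
Intersection: {Dana} — 1.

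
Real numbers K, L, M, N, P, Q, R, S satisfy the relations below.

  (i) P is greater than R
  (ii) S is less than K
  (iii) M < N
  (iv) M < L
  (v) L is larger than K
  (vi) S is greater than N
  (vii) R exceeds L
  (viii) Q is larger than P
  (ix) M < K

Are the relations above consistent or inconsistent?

The single ordering M < N < S < K < L < R < P < Q satisfies every listed relation, so no contradiction arises.

consistent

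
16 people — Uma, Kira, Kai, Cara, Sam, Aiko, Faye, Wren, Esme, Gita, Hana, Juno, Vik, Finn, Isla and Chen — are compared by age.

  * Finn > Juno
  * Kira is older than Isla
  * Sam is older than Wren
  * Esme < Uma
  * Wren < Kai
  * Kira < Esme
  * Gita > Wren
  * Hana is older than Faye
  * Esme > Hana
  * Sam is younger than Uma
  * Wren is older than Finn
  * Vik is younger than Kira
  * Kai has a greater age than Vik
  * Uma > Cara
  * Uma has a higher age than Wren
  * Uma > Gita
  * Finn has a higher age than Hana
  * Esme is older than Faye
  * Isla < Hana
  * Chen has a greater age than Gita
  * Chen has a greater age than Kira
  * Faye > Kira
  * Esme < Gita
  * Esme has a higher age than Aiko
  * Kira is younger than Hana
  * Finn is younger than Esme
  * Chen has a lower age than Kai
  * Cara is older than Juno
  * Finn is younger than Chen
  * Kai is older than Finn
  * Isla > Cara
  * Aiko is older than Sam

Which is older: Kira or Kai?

Kai

Kira < Faye < Hana < Finn < Wren < Sam < Aiko < Esme < Gita < Chen < Kai, by transitivity through Faye, Hana, Finn, Wren, Sam, Aiko, Esme, Gita, Chen.
So Kira < Kai; Kai is the older of the two.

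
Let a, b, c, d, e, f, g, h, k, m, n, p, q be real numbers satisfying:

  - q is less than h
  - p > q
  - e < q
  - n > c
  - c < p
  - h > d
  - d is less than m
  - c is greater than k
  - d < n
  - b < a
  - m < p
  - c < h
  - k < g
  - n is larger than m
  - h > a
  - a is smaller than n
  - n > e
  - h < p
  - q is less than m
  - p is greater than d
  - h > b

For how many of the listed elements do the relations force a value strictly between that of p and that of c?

1

Chaining upward from c reaches: h, n.
Chaining downward from p reaches: e, d, b, q, k, a, h, m.
Strictly between c and p are those in both lists: h — 1 element.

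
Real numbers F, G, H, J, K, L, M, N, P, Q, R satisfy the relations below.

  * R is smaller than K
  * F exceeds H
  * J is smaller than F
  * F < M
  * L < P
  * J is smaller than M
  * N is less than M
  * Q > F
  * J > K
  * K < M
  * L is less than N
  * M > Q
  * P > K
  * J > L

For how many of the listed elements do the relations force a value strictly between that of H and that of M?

The relations place H below M. An element lies strictly between them when it is forced above H and also forced below M.
Above H: {F, Q}. Below M: {R, K, L, J, F, Q, N}.
Intersection: {F, Q} — 2.

2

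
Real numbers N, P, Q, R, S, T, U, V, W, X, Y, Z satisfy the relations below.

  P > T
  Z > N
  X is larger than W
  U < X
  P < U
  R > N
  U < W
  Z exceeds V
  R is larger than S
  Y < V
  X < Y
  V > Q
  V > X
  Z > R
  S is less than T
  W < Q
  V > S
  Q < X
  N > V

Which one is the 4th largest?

V

Chaining the given pairs: S < T < P < U < W < Q < X < Y < V < N < R < Z.
Counting 4 from the largest end gives V.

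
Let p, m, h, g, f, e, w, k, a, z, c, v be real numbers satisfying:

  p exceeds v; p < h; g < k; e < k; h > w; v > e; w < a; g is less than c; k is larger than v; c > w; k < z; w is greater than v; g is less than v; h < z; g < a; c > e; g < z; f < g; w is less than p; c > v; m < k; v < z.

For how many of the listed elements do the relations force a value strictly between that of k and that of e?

The relations place e below k. An element lies strictly between them when it is forced above e and also forced below k.
Above e: {v, w, p, c, h, a, z}. Below k: {f, m, g, v}.
Intersection: {v} — 1.

1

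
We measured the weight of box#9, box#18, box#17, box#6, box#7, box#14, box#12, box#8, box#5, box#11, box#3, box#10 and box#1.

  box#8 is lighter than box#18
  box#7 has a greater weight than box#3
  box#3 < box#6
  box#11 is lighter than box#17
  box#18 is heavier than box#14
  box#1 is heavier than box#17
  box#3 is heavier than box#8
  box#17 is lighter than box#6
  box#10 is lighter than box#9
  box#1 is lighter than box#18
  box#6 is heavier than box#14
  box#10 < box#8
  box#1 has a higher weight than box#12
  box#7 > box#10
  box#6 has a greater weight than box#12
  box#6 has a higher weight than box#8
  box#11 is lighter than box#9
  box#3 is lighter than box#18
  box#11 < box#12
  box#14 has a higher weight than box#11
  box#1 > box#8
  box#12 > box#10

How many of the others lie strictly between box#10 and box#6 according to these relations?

The relations place box#10 below box#6. An element lies strictly between them when it is forced above box#10 and also forced below box#6.
Above box#10: {box#8, box#12, box#3, box#9, box#1, box#7, box#18}. Below box#6: {box#11, box#17, box#8, box#14, box#12, box#3}.
Intersection: {box#8, box#12, box#3} — 3.

3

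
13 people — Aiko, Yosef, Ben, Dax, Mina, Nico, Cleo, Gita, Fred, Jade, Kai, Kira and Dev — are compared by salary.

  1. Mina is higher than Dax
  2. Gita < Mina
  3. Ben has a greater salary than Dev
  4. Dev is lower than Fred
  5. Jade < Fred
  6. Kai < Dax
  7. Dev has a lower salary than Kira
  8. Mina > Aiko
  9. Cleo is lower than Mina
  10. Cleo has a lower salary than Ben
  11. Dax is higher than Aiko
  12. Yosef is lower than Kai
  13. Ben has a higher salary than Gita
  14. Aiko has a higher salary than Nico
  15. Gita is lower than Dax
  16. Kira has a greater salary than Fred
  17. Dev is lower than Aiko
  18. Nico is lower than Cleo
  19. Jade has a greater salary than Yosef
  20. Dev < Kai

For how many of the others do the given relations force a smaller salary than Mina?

From Mina the given relations immediately reach Cleo, Gita, Aiko, Dax.
From those, Nico, Dev, Kai — 7 in total.
From those, Yosef — 8 in total.
Nothing else is reachable below Mina; 8 in all.

8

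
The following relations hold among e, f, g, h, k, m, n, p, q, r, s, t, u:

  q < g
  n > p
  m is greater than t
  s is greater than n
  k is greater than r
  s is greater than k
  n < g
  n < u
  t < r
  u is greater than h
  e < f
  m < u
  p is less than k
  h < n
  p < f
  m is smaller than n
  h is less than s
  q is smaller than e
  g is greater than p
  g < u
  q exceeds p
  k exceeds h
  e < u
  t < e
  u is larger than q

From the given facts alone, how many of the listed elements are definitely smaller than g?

The elements the relations force below g are p, h, t, m, n, q — no chain reaches any other.
That is 6.

6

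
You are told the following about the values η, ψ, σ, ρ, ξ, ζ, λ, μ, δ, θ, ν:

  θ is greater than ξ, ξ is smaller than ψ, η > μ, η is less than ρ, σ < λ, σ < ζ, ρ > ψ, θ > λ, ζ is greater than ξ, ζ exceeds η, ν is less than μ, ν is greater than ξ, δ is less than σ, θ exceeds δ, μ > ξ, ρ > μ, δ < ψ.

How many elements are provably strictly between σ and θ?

1

Chaining upward from σ reaches: λ, ζ.
Chaining downward from θ reaches: δ, ξ, λ.
Strictly between σ and θ are those in both lists: λ — 1 element.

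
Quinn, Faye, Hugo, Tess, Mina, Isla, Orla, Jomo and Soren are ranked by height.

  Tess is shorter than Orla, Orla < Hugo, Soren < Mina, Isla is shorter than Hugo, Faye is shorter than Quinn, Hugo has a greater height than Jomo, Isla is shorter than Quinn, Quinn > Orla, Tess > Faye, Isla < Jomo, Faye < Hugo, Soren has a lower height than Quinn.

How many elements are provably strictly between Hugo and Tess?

1

Chaining upward from Tess reaches: Orla, Quinn.
Chaining downward from Hugo reaches: Faye, Isla, Orla, Jomo.
Strictly between Tess and Hugo are those in both lists: Orla — 1 element.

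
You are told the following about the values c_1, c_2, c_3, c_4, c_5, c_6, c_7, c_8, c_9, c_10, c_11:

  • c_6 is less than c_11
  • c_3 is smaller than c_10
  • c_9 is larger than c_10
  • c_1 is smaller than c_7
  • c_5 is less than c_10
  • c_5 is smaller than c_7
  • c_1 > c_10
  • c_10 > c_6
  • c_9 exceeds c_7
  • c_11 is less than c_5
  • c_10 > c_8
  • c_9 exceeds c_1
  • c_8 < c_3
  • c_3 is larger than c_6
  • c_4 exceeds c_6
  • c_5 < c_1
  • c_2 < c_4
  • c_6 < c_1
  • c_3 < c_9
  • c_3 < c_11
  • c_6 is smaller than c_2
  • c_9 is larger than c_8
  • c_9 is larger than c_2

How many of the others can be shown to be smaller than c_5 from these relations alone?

The elements the relations force below c_5 are c_6, c_8, c_3, c_11 — no chain reaches any other.
That is 4.

4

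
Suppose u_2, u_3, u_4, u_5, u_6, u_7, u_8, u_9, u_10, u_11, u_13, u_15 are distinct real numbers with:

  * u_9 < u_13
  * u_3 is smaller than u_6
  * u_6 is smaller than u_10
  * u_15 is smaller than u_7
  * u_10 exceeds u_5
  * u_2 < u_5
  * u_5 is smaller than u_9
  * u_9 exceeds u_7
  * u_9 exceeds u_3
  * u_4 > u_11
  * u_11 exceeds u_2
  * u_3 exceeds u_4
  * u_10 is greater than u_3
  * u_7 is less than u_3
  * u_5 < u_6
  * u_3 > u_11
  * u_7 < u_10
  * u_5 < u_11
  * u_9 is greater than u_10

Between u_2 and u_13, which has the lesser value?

u_2

Following the relations from u_2: u_2 < u_5 < u_11 < u_4 < u_3 < u_6 < u_10 < u_9 < u_13.
So u_2 < u_13; u_2 is the smaller of the two.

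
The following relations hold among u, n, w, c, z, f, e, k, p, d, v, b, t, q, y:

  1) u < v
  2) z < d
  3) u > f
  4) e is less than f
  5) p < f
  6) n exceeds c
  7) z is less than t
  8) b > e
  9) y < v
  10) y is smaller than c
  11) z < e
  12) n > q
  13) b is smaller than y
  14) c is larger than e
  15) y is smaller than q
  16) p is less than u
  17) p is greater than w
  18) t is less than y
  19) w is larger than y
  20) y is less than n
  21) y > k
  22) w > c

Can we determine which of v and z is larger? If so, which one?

v

z < e and e < b give z < b.
With b < y: z < e < b < y.
Then y < c extends the chain to c.
Then c < w extends the chain to w.
Then w < p extends the chain to p.
With p < f: z < e < b < y < c < w < p < f.
Then f < u extends the chain to u.
With u < v: z < e < b < y < c < w < p < f < u < v.
So v is larger.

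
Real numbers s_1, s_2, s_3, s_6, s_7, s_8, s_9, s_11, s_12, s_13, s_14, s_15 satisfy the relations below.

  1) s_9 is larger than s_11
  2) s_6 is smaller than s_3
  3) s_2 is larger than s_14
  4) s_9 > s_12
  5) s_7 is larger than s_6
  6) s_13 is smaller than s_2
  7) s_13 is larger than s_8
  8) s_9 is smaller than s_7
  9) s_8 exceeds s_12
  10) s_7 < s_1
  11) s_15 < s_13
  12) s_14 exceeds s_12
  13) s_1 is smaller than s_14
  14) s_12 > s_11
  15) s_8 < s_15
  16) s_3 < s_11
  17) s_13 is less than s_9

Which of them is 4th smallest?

s_12

Chaining the given pairs: s_6 < s_3 < s_11 < s_12 < s_8 < s_15 < s_13 < s_9 < s_7 < s_1 < s_14 < s_2.
Counting 4 from the smallest end gives s_12.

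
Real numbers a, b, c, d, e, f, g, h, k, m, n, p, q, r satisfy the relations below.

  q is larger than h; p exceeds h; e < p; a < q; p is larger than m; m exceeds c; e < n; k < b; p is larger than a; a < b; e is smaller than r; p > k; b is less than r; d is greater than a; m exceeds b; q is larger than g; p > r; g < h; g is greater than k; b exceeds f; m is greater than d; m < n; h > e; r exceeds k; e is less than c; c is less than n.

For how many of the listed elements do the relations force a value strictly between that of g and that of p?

The relations place g below p. An element lies strictly between them when it is forced above g and also forced below p.
Above g: {h, q}. Below p: {k, f, e, a, c, h, b, d, r, m}.
Intersection: {h} — 1.

1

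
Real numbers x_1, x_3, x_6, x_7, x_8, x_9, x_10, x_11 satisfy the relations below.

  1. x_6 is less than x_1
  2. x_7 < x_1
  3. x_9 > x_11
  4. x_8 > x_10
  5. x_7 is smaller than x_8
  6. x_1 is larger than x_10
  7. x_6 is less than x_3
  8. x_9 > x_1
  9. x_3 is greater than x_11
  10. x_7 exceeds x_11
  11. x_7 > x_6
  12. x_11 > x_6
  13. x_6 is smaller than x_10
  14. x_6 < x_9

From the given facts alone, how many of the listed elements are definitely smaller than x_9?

5

From x_9 the given relations immediately reach x_6, x_11, x_1.
From those, x_7, x_10 — 5 in total.
No other element is forced below x_9 by the given relations, so the count is 5.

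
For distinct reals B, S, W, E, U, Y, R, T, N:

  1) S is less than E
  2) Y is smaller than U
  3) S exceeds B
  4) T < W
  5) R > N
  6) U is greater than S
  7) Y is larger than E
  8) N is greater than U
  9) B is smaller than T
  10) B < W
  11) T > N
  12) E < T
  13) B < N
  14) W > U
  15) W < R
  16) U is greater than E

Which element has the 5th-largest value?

The consecutive relations fix a unique order: B < S < E < Y < U < N < T < W < R.
Counting 5 from the largest end gives U.

U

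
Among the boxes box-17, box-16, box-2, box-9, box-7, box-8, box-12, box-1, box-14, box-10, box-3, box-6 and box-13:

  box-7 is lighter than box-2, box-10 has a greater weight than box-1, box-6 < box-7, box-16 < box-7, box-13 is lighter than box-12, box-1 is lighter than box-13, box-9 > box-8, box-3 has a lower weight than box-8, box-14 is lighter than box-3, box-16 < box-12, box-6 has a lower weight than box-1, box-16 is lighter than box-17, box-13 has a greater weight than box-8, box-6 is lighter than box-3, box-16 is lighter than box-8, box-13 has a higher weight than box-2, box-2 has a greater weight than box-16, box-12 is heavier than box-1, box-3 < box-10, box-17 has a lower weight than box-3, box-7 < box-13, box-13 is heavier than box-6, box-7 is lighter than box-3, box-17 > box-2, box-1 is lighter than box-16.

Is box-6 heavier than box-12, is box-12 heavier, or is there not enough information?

Following the relations from box-6: box-6 < box-1 < box-16 < box-7 < box-2 < box-17 < box-3 < box-8 < box-13 < box-12.
So box-12 is heavier.

box-12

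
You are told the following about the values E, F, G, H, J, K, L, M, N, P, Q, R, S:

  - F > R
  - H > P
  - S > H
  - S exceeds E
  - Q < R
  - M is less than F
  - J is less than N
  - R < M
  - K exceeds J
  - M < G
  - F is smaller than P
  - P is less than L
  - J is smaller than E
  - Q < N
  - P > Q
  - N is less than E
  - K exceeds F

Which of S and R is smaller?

R < M and M < F give R < F.
Then F < P extends the chain to P.
Then P < H extends the chain to H.
Then H < S extends the chain to S.
So R < S; R is the smaller of the two.

R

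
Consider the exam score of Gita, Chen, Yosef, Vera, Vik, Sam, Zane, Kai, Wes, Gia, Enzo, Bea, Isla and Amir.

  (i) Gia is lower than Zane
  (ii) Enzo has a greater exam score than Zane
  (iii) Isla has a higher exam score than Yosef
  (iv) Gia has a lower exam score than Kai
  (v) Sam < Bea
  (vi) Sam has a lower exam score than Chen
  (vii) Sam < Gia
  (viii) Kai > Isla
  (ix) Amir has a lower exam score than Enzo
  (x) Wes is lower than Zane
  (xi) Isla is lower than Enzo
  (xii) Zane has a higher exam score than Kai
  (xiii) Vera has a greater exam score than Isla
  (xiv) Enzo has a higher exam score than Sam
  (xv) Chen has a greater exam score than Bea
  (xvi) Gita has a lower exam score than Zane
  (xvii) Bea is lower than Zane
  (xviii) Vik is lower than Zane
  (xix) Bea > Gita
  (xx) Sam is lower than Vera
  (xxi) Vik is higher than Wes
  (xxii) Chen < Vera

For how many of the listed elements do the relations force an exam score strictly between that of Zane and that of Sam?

The relations place Sam below Zane. An element lies strictly between them when it is forced above Sam and also forced below Zane.
Above Sam: {Bea, Chen, Gia, Kai, Enzo, Vera}. Below Zane: {Gita, Bea, Wes, Vik, Yosef, Isla, Gia, Kai}.
Intersection: {Bea, Gia, Kai} — 3.

3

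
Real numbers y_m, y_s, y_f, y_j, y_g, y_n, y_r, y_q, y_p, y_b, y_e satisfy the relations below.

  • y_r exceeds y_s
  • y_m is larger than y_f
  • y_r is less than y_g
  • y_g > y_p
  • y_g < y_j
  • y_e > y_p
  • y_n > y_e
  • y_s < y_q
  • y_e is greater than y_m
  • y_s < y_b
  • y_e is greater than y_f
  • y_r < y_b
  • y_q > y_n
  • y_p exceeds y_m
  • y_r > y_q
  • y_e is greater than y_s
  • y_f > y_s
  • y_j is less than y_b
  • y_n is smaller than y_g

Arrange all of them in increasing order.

y_s < y_f < y_m < y_p < y_e < y_n < y_q < y_r < y_g < y_j < y_b

Each adjacent pair is fixed by a given relation: y_s < y_f; y_f < y_m; y_m < y_p; y_p < y_e; y_e < y_n; y_n < y_q; y_q < y_r; y_r < y_g; y_g < y_j; y_j < y_b. Chaining them end to end gives the full order.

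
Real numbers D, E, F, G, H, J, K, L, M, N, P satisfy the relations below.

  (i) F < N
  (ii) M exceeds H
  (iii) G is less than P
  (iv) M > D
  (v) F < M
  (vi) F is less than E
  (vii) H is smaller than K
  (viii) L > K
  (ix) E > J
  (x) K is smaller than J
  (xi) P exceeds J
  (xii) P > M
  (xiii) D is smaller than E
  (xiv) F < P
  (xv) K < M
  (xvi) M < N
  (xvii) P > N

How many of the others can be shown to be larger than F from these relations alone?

From F the given relations immediately reach M, N, E, P.
No other element is forced above F by the given relations, so the count is 4.

4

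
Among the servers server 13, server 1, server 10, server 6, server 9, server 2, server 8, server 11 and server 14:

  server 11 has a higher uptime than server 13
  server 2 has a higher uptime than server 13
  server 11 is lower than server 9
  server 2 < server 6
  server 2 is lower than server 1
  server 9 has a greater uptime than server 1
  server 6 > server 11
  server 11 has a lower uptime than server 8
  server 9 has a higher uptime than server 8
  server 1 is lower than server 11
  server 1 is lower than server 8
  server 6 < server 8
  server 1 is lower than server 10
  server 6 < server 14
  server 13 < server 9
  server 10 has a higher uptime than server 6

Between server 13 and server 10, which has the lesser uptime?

server 13 < server 2 and server 2 < server 1 give server 13 < server 1.
Then server 1 < server 11 extends the chain to server 11.
Then server 11 < server 6 extends the chain to server 6.
With server 6 < server 10: server 13 < server 2 < server 1 < server 11 < server 6 < server 10.
So server 13 < server 10; server 13 is the lower of the two.

server 13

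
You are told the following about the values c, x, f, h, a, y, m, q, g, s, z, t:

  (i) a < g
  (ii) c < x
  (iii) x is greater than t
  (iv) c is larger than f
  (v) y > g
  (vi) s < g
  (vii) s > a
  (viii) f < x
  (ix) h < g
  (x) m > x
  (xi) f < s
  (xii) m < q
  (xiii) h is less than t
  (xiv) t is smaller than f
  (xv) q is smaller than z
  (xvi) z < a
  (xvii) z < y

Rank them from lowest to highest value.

h < t < f < c < x < m < q < z < a < s < g < y

The consecutive links are each given: h < t; t < f; f < c; c < x; x < m; m < q; q < z; z < a; a < s; s < g; g < y.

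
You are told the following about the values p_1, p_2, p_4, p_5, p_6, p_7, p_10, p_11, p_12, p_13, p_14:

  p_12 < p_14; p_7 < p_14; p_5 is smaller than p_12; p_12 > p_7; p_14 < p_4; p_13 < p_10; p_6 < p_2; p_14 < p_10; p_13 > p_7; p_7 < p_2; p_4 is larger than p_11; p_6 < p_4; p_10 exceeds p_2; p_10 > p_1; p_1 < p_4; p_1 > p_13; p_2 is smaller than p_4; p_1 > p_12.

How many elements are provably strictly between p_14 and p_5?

The relations place p_5 below p_14. An element lies strictly between them when it is forced above p_5 and also forced below p_14.
Above p_5: {p_12, p_1, p_10, p_4}. Below p_14: {p_7, p_12}.
Intersection: {p_12} — 1.

1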